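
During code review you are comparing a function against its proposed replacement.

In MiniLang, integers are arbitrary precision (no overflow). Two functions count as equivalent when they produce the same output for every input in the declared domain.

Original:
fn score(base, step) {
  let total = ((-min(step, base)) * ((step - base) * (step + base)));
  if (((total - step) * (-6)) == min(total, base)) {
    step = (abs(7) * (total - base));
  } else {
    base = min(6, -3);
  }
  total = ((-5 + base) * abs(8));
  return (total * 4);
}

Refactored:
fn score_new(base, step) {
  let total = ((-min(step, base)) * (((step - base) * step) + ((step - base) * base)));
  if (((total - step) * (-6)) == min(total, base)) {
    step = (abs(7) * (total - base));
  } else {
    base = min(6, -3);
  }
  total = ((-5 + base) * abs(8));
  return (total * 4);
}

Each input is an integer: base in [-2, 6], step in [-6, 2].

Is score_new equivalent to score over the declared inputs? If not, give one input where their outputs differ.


Comparing the listings, the differences include: arithmetic usage differs.
Spot check at base=1, step=-5 — score: total becomes 120; next (((total - step) * (-6)) == min(total, base)) evaluates to false; next base becomes -3; next total becomes -64; next final value -256. score_new: total becomes 120; next (((total - step) * (-6)) == min(total, base)) evaluates to false; next base becomes -3; next total becomes -64; next final value -256. Both give -256.
An exhaustive pass over the 81 declared inputs shows identical outputs.
verdict: equivalent


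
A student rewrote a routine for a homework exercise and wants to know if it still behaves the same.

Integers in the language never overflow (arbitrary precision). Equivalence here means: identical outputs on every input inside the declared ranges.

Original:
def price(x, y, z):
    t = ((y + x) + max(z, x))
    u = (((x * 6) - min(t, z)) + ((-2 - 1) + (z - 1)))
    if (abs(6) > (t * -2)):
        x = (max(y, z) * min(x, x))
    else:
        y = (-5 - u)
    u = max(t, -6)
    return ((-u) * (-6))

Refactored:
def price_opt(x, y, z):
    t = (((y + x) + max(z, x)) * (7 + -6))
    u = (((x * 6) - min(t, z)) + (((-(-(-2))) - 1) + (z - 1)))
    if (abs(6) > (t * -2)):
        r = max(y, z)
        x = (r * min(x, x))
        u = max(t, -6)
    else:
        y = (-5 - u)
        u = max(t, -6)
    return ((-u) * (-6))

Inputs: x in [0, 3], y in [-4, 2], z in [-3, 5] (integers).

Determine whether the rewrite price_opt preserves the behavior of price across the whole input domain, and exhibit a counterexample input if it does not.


The two versions differ — the changes include arithmetic usage differs; statement counts differ; constant usage differs; local variable names differ; min/max/abs usage differs.
As a probe, take x=2, y=-2, z=5: price runs t = 5; u = 8; (abs(6) > (t * -2)) -> true; x = 10; u = 5; return 30; price_opt runs t = 5; u = 8; (abs(6) > (t * -2)) -> true; r = 5; x = 10; u = 5; return 30; both end at 30.
Sweeping the whole domain (252 inputs) finds no disagreement.
verdict: equivalent


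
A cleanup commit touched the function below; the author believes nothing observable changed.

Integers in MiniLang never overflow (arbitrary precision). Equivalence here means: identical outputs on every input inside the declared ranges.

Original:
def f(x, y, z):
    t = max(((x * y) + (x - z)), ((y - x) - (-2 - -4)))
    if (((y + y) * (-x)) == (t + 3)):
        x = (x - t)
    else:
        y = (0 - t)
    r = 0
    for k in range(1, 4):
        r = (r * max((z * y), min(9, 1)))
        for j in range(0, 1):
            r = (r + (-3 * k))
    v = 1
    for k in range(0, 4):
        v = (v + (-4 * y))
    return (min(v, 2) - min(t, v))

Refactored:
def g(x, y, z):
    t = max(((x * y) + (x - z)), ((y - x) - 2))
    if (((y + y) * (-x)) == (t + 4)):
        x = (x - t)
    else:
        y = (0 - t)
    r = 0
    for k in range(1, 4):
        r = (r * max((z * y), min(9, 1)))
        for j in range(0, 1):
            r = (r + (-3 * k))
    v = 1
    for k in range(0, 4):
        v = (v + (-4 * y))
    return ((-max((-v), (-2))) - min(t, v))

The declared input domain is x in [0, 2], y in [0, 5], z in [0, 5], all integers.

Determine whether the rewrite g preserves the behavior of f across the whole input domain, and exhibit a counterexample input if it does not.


The rewrite breaks on x=1, y=0, z=4, where the results are 4 and 0.
f: t = -3; (((y + y) * (-x)) == (t + 3)) -> true; x = 4; r = 0; [k=1]; r = 0; [j=0]; r = -3; [k=2]; r = -3; [j=0]; r = -9; [k=3]; r = -9; [j=0]; r = -18; v = 1; [k=0]; v = 1; [k=1]; v = 1; [k=2]; v = 1; [k=3]; v = 1; return 4
g: t = -3; (((y + y) * (-x)) == (t + 4)) -> false; y = 3; r = 0; [k=1]; r = 0; [j=0]; r = -3; [k=2]; r = -36; [j=0]; r = -42; [k=3]; r = -504; [j=0]; r = -513; v = 1; [k=0]; v = -11; [k=1]; v = -23; [k=2]; v = -35; [k=3]; v = -47; return 0
verdict: not equivalent; witness: x=1, y=0, z=4


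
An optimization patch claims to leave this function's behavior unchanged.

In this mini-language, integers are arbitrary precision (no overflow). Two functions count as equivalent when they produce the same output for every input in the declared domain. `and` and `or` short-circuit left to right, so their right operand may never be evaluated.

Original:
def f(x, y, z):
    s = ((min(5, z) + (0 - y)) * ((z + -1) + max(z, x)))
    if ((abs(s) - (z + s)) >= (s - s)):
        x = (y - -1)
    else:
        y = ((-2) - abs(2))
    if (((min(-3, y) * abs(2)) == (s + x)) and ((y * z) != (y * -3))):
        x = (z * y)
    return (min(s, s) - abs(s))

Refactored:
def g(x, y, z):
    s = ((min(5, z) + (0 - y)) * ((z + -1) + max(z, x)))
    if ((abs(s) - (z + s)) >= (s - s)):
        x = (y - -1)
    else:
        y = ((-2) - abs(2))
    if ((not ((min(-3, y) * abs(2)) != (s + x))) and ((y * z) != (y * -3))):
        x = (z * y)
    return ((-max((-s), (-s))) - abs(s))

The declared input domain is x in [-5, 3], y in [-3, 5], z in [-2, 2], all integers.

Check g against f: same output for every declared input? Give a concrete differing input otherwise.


Reading the diff, among the changes: min/max/abs usage differs, plus comparison usage differs, plus boolean connective usage differs.
Tracing x=0, y=1, z=1: f: s = 0; ((abs(s) - (z + s)) >= (s - s)) -> false; y = -4; (((min(-3, y) * abs(2)) == (s + x)) and ((y * z) != (y * -3))) -> false; return 0 | g: s = 0; ((abs(s) - (z + s)) >= (s - s)) -> false; y = -4; ((not ((min(-3, y) * abs(2)) != (s + x))) and ((y * z) != (y * -3))) -> false; return 0 — matching result 0.
Across all 405 domain points the two functions coincide.
verdict: equivalent


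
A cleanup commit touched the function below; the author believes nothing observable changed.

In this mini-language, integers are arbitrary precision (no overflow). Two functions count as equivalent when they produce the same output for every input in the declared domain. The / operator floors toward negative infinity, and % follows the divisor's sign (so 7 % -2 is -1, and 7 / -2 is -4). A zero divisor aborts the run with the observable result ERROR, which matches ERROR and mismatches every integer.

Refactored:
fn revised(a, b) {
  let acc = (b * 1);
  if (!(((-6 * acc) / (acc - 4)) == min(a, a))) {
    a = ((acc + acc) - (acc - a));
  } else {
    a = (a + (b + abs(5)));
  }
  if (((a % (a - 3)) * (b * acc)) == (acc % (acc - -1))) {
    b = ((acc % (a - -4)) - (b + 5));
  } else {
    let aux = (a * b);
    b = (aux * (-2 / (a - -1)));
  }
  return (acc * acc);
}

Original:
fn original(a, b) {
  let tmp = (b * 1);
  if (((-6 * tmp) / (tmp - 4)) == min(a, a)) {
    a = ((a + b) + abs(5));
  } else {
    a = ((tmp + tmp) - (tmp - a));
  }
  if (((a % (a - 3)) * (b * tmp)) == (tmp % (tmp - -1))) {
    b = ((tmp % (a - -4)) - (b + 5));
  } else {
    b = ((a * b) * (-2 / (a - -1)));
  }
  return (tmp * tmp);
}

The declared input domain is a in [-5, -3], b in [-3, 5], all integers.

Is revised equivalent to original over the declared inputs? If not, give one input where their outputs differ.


Reading the diff, among the changes: statement counts differ; also local variable names differ; also boolean connective usage differs.
As a probe, take a=-4, b=-2: original runs tmp = -2; (((-6 * tmp) / (tmp - 4)) == min(a, a)) -> false; a = -6; (((a % (a - 3)) * (b * tmp)) == (tmp % (tmp - -1))) -> false; b = 0; return 4; revised runs acc = -2; (!(((-6 * acc) / (acc - 4)) == min(a, a))) -> true; a = -6; (((a % (a - 3)) * (b * acc)) == (acc % (acc - -1))) -> false; aux = 12; b = 0; return 4; both end at 4.
Checked all 27 inputs in the declared domain: the outputs agree on every one.
verdict: equivalent


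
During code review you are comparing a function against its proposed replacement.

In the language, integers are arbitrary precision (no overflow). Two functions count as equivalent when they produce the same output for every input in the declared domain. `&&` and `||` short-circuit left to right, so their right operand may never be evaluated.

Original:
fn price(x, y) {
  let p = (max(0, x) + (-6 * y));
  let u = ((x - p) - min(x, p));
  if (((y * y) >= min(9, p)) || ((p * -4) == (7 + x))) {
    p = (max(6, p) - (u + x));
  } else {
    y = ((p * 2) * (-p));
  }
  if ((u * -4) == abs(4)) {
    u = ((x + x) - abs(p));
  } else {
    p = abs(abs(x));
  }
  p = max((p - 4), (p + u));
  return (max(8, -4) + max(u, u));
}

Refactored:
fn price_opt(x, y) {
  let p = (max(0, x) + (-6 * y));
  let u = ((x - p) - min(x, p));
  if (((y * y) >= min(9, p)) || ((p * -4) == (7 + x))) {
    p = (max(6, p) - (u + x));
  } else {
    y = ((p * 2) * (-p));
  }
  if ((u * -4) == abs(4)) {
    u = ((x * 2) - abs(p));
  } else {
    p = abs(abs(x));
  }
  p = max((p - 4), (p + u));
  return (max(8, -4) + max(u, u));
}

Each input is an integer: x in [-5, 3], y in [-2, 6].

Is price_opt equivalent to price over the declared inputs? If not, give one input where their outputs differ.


Equivalent — the differences include arithmetic usage differs, constant usage differs, yet no declared input distinguishes the two.
One worked example (x=3, y=2) — price: p := -9 | u := 21 | (((y * y) >= min(9, p)) || ((p * -4) == (7 + x))): true | p := -18 | ((u * -4) == abs(4)): false | p := 3 | p := 24 | result 29; price_opt: p := -9 | u := 21 | (((y * y) >= min(9, p)) || ((p * -4) == (7 + x))): true | p := -18 | ((u * -4) == abs(4)): false | p := 3 | p := 24 | result 29; agreement on 29.
An exhaustive pass over the 81 declared inputs shows identical outputs.
verdict: equivalent


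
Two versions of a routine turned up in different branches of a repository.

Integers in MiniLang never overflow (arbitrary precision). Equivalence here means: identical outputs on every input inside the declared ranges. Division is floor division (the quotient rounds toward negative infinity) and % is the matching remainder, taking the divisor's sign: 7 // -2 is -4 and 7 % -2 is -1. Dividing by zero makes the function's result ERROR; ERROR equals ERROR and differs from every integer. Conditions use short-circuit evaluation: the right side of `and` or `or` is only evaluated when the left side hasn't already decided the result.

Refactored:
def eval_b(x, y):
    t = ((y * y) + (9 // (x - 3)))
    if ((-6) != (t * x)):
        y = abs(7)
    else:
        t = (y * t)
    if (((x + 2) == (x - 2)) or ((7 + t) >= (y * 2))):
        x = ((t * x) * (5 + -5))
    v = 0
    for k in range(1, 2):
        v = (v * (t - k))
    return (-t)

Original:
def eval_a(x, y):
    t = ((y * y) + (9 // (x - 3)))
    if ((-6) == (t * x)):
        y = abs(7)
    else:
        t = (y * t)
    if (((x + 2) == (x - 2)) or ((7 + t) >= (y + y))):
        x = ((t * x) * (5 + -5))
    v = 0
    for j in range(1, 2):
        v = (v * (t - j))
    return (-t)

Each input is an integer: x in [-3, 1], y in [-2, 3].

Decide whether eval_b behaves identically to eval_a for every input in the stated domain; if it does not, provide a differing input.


There is a counterexample at x=-3, y=-2: -2 on one side, 4 on the other.
eval_a: t = 2; ((-6) == (t * x)) -> true; y = 7; (((x + 2) == (x - 2)) or ((7 + t) >= (y + y))) -> false; v = 0; [j=1]; v = 0; return -2
eval_b: t = 2; ((-6) != (t * x)) -> false; t = -4; (((x + 2) == (x - 2)) or ((7 + t) >= (y * 2))) -> true; x = 0; v = 0; [k=1]; v = 0; return 4
verdict: not equivalent; witness: x=-3, y=-2


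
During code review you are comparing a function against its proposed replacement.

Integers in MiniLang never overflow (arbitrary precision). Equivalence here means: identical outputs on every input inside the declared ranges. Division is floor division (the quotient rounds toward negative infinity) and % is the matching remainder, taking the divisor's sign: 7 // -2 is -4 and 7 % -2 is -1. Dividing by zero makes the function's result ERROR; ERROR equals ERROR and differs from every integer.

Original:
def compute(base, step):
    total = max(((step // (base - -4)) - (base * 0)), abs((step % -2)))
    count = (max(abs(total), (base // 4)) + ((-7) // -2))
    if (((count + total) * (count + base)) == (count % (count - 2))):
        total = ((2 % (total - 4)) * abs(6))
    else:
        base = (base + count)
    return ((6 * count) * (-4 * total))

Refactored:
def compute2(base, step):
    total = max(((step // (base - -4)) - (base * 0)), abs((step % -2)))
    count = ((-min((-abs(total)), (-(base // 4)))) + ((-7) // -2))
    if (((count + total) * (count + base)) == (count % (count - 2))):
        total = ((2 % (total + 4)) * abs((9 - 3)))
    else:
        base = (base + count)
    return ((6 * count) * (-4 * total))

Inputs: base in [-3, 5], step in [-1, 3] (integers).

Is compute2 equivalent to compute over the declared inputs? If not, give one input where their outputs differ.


Input base=-3, step=0: 864 from compute versus -864 from compute2.
verdict: not equivalent; witness: base=-3, step=0


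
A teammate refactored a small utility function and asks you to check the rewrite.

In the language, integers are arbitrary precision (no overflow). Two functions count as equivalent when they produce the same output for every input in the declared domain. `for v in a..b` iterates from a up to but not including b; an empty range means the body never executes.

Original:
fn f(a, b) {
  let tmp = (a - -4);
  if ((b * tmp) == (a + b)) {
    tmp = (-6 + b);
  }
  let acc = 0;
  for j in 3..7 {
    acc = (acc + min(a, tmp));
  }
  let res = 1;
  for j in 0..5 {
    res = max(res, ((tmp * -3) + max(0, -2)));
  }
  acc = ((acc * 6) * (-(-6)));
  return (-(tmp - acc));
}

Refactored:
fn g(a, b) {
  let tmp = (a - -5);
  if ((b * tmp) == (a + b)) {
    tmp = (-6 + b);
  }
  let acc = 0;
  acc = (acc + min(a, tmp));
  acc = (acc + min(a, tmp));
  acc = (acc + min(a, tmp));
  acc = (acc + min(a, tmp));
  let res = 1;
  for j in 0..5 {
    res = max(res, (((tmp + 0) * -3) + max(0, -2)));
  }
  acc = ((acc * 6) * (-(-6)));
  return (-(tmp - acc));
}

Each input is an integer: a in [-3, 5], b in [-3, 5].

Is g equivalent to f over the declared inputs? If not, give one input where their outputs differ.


Take a=-3, b=-3.
f: tmp=1, then ((b * tmp) == (a + b)) is false, then acc=0, then (j=3), then acc=-3, then (j=4), then acc=-6, then (j=5), then acc=-9, then (j=6), then acc=-12, then res=1, then (j=0), then res=1, then (j=1), then res=1, then (j=2), then res=1, then (j=3), then res=1, then (j=4), then res=1, then acc=-432, then returns -433
g: tmp=2, then ((b * tmp) == (a + b)) is true, then tmp=-9, then acc=0, then acc=-9, then acc=-18, then acc=-27, then acc=-36, then res=1, then (j=0), then res=27, then (j=1), then res=27, then (j=2), then res=27, then (j=3), then res=27, then (j=4), then res=27, then acc=-1296, then returns -1287
-433 against -1287: the behavior changed.
verdict: not equivalent; witness: a=-3, b=-3


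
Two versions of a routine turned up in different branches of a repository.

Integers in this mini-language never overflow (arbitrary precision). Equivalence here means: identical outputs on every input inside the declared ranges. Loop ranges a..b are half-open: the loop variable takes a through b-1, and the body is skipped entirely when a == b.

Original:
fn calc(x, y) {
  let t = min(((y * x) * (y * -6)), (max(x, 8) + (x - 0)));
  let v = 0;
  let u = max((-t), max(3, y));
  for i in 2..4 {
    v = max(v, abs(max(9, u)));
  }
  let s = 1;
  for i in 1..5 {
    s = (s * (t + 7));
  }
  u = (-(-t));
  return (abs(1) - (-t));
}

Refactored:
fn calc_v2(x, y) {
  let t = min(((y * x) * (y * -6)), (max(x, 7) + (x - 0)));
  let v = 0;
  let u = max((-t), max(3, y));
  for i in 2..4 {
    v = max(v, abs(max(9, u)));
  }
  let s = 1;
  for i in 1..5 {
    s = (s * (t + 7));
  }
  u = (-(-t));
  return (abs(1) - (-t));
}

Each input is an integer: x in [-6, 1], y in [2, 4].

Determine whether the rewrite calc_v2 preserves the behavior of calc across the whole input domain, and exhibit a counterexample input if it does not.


These are not equivalent — on x=-6, y=2 the outputs split (3 vs 2).
calc: t=2, then v=0, then u=3, then (i=2), then v=9, then (i=3), then v=9, then s=1, then (i=1), then s=9, then (i=2), then s=81, then (i=3), then s=729, then (i=4), then s=6561, then u=2, then returns 3
calc_v2: t=1, then v=0, then u=3, then (i=2), then v=9, then (i=3), then v=9, then s=1, then (i=1), then s=8, then (i=2), then s=64, then (i=3), then s=512, then (i=4), then s=4096, then u=1, then returns 2
verdict: not equivalent; witness: x=-6, y=2


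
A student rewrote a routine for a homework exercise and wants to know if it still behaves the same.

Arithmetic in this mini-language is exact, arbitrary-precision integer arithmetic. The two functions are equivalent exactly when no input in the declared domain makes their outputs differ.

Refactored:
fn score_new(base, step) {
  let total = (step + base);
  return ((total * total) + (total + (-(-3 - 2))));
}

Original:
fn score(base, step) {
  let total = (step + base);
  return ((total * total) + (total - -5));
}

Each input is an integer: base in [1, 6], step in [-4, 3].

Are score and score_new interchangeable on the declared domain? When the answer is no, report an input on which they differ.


Equivalent — the differences include arithmetic usage differs, and constant usage differs, yet no declared input distinguishes the two.
Spot check at base=1, step=1 — score: total = 2; return 11. score_new: total = 2; return 11. Both give 11.
Sweeping the whole domain (48 inputs) finds no disagreement.
verdict: equivalent


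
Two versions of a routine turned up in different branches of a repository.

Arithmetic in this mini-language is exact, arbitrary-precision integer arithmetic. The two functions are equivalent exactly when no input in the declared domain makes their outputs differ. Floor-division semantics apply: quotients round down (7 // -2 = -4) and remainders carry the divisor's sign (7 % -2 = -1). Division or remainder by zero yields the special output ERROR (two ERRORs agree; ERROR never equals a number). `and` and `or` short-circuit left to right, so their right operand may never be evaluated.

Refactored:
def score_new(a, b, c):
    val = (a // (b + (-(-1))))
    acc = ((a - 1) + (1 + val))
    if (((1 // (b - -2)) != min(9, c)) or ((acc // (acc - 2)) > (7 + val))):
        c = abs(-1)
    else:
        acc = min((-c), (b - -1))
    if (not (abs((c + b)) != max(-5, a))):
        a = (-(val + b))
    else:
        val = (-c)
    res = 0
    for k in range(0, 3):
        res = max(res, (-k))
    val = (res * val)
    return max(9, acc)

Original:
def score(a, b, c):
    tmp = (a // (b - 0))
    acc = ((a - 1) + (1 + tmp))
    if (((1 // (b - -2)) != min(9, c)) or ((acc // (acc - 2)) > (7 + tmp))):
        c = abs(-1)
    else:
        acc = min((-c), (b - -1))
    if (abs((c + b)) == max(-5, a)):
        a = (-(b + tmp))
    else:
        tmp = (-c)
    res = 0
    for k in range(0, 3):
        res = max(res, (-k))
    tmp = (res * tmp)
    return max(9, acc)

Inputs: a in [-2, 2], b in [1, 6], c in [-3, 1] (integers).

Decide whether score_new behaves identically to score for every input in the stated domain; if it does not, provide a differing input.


Take a=1, b=1, c=0.
score: tmp=1, then acc=2, then a zero divisor aborts: ERROR
score_new: val=0, then acc=1, then (((1 // (b - -2)) != min(9, c)) or ((acc // (acc - 2)) > (7 + val))) is false, then acc=0, then (not (abs((c + b)) != max(-5, a))) is true, then a=-1, then res=0, then (k=0), then res=0, then (k=1), then res=0, then (k=2), then res=0, then val=0, then returns 9
ERROR against 9: the behavior changed.
verdict: not equivalent; witness: a=1, b=1, c=0


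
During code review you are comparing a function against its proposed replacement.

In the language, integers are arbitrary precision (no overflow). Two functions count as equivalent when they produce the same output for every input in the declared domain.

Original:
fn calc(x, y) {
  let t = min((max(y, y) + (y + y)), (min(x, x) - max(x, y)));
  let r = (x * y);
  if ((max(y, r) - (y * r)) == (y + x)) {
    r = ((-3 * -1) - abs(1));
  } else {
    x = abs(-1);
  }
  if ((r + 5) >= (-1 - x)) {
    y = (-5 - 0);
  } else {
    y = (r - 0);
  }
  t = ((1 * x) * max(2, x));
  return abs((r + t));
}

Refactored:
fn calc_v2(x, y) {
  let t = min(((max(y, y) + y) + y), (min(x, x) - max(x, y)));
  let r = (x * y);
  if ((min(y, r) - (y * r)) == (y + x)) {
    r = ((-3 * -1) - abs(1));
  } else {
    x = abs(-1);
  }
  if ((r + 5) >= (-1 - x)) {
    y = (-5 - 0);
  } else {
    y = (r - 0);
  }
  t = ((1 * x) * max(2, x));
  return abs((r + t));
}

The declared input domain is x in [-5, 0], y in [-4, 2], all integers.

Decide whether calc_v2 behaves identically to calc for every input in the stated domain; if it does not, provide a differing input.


There is a counterexample at x=-1, y=1: 1 on one side, 0 on the other.
calc: t = -2; r = -1; ((max(y, r) - (y * r)) == (y + x)) -> false; x = 1; ((r + 5) >= (-1 - x)) -> true; y = -5; t = 2; return 1
calc_v2: t = -2; r = -1; ((min(y, r) - (y * r)) == (y + x)) -> true; r = 2; ((r + 5) >= (-1 - x)) -> true; y = -5; t = -2; return 0
verdict: not equivalent; witness: x=-1, y=1


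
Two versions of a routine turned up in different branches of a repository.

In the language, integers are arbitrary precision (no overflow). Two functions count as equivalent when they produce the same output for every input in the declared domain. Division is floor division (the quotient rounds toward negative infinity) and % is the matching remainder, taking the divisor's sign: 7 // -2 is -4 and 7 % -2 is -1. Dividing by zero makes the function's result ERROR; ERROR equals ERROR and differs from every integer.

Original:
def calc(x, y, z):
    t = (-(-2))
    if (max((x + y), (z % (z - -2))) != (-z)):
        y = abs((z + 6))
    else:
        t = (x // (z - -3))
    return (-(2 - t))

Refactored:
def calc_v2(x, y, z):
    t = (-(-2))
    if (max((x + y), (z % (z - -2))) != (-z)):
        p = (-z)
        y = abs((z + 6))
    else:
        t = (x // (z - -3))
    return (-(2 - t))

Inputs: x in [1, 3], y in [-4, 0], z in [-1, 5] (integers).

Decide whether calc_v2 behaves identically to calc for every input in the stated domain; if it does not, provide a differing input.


This is a faithful refactor — statement counts differ; local variable names differ, but the computed results match everywhere.
As a probe, take x=1, y=-1, z=2: calc runs t = 2; (max((x + y), (z % (z - -2))) != (-z)) -> true; y = 8; return 0; calc_v2 runs t = 2; (max((x + y), (z % (z - -2))) != (-z)) -> true; p = -2; y = 8; return 0; both end at 0.
Checked all 105 inputs in the declared domain: the outputs agree on every one.
verdict: equivalent


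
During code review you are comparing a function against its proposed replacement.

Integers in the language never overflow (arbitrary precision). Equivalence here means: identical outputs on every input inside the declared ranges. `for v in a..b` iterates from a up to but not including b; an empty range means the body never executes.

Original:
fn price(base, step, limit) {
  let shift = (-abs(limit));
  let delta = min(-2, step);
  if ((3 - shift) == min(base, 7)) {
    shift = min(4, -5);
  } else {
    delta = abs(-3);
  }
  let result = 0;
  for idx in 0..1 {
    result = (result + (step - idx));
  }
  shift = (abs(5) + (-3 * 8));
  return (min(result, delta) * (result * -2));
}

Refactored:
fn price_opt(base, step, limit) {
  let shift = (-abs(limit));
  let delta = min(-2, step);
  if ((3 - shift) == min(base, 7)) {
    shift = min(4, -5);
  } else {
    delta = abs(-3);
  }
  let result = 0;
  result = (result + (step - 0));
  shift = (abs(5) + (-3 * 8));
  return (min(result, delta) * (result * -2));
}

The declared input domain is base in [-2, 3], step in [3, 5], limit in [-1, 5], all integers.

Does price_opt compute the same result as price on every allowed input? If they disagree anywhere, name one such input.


Side by side, the visible changes include: local variable names differ, and statement counts differ, and constant usage differs, and loop structure differs.
As a probe, take base=3, step=5, limit=0: price runs shift becomes 0; next delta becomes -2; next ((3 - shift) == min(base, 7)) evaluates to true; next shift becomes -5; next result becomes 0; next at idx=0:; next result becomes 5; next shift becomes -19; next final value 20; price_opt runs shift becomes 0; next delta becomes -2; next ((3 - shift) == min(base, 7)) evaluates to true; next shift becomes -5; next result becomes 0; next result becomes 5; next shift becomes -19; next final value 20; both end at 20.
Across all 126 domain points the two functions coincide.
verdict: equivalent


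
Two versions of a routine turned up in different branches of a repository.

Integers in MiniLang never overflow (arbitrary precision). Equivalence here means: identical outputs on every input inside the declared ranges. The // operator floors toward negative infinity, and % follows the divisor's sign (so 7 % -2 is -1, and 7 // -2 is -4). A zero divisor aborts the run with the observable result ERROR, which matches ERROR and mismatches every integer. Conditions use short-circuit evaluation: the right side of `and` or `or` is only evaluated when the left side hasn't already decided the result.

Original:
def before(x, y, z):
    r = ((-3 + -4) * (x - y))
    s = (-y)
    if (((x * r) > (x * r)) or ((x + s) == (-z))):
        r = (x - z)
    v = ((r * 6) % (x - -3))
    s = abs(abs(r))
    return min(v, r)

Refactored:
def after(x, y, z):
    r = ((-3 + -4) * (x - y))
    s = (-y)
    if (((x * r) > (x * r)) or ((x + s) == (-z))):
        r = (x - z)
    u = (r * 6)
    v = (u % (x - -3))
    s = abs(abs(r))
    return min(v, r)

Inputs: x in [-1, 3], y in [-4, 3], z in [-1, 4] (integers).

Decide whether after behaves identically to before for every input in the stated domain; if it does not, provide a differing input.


This is a faithful refactor — local variable names differ; also statement counts differ, but the computed results match everywhere.
As a probe, take x=2, y=-1, z=4: before runs r becomes -21; next s becomes 1; next (((x * r) > (x * r)) or ((x + s) == (-z))) evaluates to false; next v becomes 4; next s becomes 21; next final value -21; after runs r becomes -21; next s becomes 1; next (((x * r) > (x * r)) or ((x + s) == (-z))) evaluates to false; next u becomes -126; next v becomes 4; next s becomes 21; next final value -21; both end at -21.
Sweeping the whole domain (240 inputs) finds no disagreement.
verdict: equivalent


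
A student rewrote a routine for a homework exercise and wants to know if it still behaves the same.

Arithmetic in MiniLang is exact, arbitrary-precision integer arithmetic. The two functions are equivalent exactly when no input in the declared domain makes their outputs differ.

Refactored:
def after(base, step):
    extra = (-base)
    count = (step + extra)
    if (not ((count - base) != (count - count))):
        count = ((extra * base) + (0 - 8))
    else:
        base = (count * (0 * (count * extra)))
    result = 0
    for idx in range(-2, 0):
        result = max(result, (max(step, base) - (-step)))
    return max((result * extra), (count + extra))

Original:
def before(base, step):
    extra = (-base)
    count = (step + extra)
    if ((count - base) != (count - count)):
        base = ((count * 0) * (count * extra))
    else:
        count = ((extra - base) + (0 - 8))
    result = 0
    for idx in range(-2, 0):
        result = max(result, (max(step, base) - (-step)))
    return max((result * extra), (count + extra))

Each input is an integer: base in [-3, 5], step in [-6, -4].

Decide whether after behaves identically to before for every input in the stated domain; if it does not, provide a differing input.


Consider the input base=-3, step=-6.
before: extra=3, then count=-3, then ((count - base) != (count - count)) is false, then count=-2, then result=0, then (idx=-2), then result=0, then (idx=-1), then result=0, then returns 1
after: extra=3, then count=-3, then (not ((count - base) != (count - count))) is true, then count=-17, then result=0, then (idx=-2), then result=0, then (idx=-1), then result=0, then returns 0
1 vs 0 — the two versions disagree here.
verdict: not equivalent; witness: base=-3, step=-6


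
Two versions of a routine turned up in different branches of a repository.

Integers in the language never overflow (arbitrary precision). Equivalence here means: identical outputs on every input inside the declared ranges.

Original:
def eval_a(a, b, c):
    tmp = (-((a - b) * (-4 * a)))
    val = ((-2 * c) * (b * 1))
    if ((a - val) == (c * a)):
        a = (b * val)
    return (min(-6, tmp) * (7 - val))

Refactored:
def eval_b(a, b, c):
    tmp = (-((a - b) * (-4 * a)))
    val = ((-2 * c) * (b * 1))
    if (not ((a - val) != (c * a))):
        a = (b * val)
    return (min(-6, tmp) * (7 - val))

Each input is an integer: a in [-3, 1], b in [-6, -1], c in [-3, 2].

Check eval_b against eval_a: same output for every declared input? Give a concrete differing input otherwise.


This is a faithful refactor — boolean connective usage differs; and comparison usage differs, but the computed results match everywhere.
As a probe, take a=1, b=-5, c=-2: eval_a runs tmp=24, then val=-20, then ((a - val) == (c * a)) is false, then returns -162; eval_b runs tmp=24, then val=-20, then (not ((a - val) != (c * a))) is false, then returns -162; both end at -162.
Sweeping the whole domain (180 inputs) finds no disagreement.
verdict: equivalent


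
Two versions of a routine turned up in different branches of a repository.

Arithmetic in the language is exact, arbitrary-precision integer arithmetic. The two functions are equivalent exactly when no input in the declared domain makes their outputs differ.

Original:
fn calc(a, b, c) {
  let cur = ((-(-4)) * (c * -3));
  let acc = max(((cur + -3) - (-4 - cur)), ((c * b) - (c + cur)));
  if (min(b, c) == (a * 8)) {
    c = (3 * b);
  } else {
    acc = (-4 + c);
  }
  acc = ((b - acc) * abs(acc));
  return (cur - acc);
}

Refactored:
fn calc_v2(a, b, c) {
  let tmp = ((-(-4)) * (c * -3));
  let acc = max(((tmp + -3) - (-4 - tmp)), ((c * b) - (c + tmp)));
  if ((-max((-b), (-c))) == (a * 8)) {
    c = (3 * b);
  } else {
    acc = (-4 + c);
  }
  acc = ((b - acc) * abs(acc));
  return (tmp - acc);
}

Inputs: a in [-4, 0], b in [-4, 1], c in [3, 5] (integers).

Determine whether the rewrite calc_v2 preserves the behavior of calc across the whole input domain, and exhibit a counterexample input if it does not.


Differences: local variable names differ; also min/max/abs usage differs — yet all 90 inputs agree.
verdict: equivalent


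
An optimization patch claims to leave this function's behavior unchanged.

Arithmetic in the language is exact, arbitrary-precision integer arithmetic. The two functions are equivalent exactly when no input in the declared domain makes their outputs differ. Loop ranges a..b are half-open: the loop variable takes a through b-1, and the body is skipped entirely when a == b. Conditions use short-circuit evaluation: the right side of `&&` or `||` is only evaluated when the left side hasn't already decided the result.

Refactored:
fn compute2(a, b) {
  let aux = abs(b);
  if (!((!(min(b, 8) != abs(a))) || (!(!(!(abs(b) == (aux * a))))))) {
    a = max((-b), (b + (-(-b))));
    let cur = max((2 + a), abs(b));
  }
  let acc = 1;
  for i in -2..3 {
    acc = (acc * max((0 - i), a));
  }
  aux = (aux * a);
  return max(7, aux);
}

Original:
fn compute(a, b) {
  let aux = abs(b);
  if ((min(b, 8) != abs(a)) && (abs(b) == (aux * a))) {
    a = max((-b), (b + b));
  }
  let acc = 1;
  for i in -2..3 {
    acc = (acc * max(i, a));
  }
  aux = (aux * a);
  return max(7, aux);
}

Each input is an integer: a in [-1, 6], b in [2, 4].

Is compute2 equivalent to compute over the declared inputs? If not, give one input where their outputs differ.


Changes here: min/max/abs usage differs, statement counts differ, arithmetic usage differs, constant usage differs, local variable names differ, boolean connective usage differs; the full 24-point sweep finds no disagreement.
verdict: equivalent


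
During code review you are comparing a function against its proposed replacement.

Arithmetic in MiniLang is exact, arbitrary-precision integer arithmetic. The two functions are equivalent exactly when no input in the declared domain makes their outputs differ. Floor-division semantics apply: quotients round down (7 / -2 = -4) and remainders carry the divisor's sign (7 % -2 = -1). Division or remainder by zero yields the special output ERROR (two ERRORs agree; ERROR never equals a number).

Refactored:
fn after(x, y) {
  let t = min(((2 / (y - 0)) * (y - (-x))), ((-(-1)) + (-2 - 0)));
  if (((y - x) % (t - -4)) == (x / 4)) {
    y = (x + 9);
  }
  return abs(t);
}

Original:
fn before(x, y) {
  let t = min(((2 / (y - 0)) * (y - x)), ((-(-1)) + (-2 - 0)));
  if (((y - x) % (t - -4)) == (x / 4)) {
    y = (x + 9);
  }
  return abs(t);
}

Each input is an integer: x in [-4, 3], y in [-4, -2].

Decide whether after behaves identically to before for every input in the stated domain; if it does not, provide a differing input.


Not equivalent: x=-4, y=-2 separates them (2 vs 1).
before: t=-2, then (((y - x) % (t - -4)) == (x / 4)) is false, then returns 2
after: t=-1, then (((y - x) % (t - -4)) == (x / 4)) is false, then returns 1
verdict: not equivalent; witness: x=-4, y=-2


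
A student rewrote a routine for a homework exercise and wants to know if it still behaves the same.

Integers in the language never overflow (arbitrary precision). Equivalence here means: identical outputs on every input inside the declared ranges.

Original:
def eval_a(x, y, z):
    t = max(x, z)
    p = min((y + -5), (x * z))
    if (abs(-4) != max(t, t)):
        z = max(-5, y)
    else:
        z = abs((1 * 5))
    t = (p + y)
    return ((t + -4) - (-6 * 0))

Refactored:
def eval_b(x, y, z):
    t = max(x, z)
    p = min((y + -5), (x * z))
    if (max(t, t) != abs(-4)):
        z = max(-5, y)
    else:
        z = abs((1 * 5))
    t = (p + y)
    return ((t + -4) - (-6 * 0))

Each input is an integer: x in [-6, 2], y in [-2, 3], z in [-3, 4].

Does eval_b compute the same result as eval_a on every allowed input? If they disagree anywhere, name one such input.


The two versions differ — the changes include same computation, different form.
As a probe, take x=-1, y=3, z=-2: eval_a runs t=-1, then p=-2, then (abs(-4) != max(t, t)) is true, then z=3, then t=1, then returns -3; eval_b runs t=-1, then p=-2, then (max(t, t) != abs(-4)) is true, then z=3, then t=1, then returns -3; both end at -3.
Every one of the 432 inputs gives matching results.
verdict: equivalent


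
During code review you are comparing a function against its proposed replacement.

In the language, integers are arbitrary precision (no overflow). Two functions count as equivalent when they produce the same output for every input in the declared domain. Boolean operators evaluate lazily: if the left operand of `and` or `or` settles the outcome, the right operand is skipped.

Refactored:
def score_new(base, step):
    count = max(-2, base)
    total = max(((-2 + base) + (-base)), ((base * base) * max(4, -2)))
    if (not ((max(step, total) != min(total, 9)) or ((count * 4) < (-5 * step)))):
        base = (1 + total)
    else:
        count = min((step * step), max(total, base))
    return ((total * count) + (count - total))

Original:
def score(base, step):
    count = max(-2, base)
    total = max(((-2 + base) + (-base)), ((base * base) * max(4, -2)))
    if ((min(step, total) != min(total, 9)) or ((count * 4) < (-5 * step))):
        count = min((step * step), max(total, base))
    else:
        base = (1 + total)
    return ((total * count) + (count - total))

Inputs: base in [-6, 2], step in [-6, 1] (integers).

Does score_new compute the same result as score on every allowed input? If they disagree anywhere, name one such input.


Not equivalent: base=-1, step=1 separates them (1 vs -9).
score: count becomes -1; next total becomes 4; next ((min(step, total) != min(total, 9)) or ((count * 4) < (-5 * step))) evaluates to true; next count becomes 1; next final value 1
score_new: count becomes -1; next total becomes 4; next (not ((max(step, total) != min(total, 9)) or ((count * 4) < (-5 * step)))) evaluates to true; next base becomes 5; next final value -9
verdict: not equivalent; witness: base=-1, step=1


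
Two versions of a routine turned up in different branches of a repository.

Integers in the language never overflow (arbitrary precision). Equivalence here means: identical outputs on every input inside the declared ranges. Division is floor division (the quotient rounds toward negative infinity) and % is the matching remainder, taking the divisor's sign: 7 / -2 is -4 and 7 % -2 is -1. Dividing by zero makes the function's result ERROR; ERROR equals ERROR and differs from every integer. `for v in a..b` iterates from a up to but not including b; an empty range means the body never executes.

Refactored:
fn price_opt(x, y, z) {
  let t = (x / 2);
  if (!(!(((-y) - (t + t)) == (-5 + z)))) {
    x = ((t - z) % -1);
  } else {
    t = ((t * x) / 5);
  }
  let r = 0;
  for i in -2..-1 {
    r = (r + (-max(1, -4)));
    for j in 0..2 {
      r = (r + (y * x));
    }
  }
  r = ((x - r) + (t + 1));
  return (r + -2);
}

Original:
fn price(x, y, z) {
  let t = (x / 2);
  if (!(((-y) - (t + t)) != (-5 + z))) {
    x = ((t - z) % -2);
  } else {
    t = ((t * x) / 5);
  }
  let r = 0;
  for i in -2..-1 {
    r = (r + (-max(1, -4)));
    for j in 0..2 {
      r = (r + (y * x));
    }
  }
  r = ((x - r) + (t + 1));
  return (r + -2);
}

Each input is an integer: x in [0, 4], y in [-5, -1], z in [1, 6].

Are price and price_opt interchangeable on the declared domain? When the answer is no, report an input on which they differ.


The rewrite breaks on x=2, y=-3, z=6, where the results are -6 and 1.
price: t=1, then (!(((-y) - (t + t)) != (-5 + z))) is true, then x=-1, then r=0, then (i=-2), then r=-1, then (j=0), then r=2, then (j=1), then r=5, then r=-4, then returns -6
price_opt: t=1, then (!(!(((-y) - (t + t)) == (-5 + z)))) is true, then x=0, then r=0, then (i=-2), then r=-1, then (j=0), then r=-1, then (j=1), then r=-1, then r=3, then returns 1
verdict: not equivalent; witness: x=2, y=-3, z=6


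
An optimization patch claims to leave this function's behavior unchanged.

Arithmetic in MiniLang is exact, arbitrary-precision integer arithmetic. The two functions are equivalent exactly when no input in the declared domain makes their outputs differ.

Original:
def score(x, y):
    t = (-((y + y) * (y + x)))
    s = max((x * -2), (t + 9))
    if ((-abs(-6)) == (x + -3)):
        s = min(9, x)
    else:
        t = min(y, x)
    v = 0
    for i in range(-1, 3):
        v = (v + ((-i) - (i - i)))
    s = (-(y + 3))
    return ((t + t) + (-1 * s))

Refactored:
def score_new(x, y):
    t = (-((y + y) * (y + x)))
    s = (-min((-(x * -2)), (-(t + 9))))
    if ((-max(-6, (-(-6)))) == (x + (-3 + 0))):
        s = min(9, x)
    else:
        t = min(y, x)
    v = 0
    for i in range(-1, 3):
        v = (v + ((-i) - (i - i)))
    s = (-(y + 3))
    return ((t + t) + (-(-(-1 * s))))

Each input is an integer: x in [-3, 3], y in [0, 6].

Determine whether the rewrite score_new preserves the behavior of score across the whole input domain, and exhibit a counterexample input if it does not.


Changes here: arithmetic usage differs, and constant usage differs, and min/max/abs usage differs; the full 49-point sweep finds no disagreement.
verdict: equivalent
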